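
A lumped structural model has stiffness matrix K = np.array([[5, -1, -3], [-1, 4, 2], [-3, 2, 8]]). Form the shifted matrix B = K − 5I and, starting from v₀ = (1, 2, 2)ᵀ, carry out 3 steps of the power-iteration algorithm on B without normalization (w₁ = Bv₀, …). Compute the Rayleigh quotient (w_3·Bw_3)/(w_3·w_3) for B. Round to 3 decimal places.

B = K − 5I has rows (0, -1, -3); (-1, -1, 2); (-3, 2, 3)
w1 = Bv₀ = (0·1 + (-1)·2 + (-3)·2; (-1)·1 + (-1)·2 + 2·2; (-3)·1 + 2·2 + 3·2) = (-8, 1, 7)
w2 = Bw1 = (0·(-8) + (-1)·1 + (-3)·7; (-1)·(-8) + (-1)·1 + 2·7; (-3)·(-8) + 2·1 + 3·7) = (-22, 21, 47)
w3 = Bw2 = (-162, 95, 249)
Bw3 = (-842, 565, 1423)
w3·Bw3 = 544406; w3·w3 = 97270; μ ≈ 544406/97270 = 5.597

μ ≈ 5.597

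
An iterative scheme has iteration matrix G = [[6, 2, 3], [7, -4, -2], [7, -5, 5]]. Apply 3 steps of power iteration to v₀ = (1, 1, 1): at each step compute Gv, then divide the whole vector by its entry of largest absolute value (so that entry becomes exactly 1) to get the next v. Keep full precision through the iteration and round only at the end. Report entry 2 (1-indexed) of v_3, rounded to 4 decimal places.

0.1778

Gv0 = (11.00000, 1.00000, 7.00000); divide by 11.00000 → v1 = (1.00000, 0.09091, 0.63636)
Gv1 = (8.09091, 5.36364, 9.72727); divide by 9.72727 → v2 = (0.83178, 0.55140, 1.00000)
Gv2 = (9.09346, 1.61682, 8.06542); divide by 9.09346 → v3 = (1.00000, 0.17780, 0.88695)
Requested entry of v3: 173/973 = 0.1778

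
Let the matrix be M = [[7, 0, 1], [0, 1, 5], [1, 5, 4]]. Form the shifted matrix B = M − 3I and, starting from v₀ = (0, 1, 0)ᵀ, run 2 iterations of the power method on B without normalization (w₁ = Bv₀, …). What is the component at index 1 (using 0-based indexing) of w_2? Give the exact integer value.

B = M − 3I has rows (4, 0, 1); (0, -2, 5); (1, 5, 1)
w1 = Bv₀ = (4·0 + 0·1 + 1·0; 0·0 + (-2)·1 + 5·0; 1·0 + 5·1 + 1·0) = (0, -2, 5)
w2 = Bw1 = (4·0 + 0·(-2) + 1·5; 0·0 + (-2)·(-2) + 5·5; 1·0 + 5·(-2) + 1·5) = (5, 29, -5)
Requested component of w2: 29

29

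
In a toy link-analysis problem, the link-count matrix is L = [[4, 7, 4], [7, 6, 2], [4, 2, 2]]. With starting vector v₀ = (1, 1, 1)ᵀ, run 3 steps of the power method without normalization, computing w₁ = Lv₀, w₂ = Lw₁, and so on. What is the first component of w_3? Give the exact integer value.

w1 = Lv₀ = (15, 15, 8)
w2 = Lw1 = (197, 211, 106)
w3 = Lw2 = (2689, 2857, 1422)
The requested component of w3 is 2689.

2689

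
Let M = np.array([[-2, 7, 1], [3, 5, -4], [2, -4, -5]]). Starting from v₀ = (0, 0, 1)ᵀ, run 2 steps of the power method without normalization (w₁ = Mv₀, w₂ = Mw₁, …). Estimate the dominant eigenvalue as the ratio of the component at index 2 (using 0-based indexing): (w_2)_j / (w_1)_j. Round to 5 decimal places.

w1 = Mv₀ = (1, -4, -5)
w2 = Mw1 = (-35, 3, 43)
Ratio at component: 43 / -5 = -8.60000

λ ≈ -8.60000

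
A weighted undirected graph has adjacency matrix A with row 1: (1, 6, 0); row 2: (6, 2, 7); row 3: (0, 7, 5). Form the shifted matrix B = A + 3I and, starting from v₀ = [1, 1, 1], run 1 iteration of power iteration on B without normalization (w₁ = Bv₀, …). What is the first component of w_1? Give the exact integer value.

10

B = A + 3I has rows (4, 6, 0); (6, 5, 7); (0, 7, 8)
w1 = Bv₀ = (4·1 + 6·1 + 0·1; 6·1 + 5·1 + 7·1; 0·1 + 7·1 + 8·1) = (10, 18, 15)
Requested component of w1: 10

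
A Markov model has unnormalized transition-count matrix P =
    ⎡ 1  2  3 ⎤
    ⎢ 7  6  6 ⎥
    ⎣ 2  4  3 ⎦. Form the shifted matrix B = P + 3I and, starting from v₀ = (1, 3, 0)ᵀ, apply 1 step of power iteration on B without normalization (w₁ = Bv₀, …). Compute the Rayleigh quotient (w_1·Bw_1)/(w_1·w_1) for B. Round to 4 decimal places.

14.1185

B = P + 3I has rows (4, 2, 3); (7, 9, 6); (2, 4, 6)
w1 = Bv₀ = (10, 34, 14)
Bw1 = (150, 460, 240)
w1·Bw1 = 20500; w1·w1 = 1452; μ ≈ 20500/1452 = 14.1185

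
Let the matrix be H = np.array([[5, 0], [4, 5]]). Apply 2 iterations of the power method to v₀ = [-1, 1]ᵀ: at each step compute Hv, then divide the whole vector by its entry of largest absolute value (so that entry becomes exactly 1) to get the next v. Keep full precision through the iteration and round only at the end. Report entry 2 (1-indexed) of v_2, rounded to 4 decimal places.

Hv0 = (-5.00000, 1.00000); divide by -5.00000 → v1 = (1.00000, -0.20000)
Hv1 = (5.00000, 3.00000); divide by 5.00000 → v2 = (1.00000, 0.60000)
Requested entry of v2: -15/-25 = 0.6000

0.6000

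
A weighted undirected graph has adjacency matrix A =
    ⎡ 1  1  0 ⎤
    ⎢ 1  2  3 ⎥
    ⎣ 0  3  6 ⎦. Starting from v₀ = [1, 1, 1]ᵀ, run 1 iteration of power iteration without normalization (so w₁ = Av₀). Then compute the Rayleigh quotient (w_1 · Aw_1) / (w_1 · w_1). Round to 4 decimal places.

λ ≈ 7.5207

w1 = Av₀ = (1·1 + 1·1 + 0·1; 1·1 + 2·1 + 3·1; 0·1 + 3·1 + 6·1) = (2, 6, 9)
Aw1 = (8, 41, 72)
w1·Aw1 = 2·8 + 6·41 + 9·72 = 910; w1·w1 = 2·2 + 6·6 + 9·9 = 121
λ ≈ 910/121 = 7.5207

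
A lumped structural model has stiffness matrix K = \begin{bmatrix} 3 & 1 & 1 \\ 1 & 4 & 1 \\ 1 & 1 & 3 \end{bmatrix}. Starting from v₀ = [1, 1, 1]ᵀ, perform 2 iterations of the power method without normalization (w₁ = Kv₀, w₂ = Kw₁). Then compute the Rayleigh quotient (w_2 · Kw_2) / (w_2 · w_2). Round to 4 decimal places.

w1 = Kv₀ = (3·1 + 1·1 + 1·1; 1·1 + 4·1 + 1·1; 1·1 + 1·1 + 3·1) = (5, 6, 5)
w2 = Kw1 = (3·5 + 1·6 + 1·5; 1·5 + 4·6 + 1·5; 1·5 + 1·6 + 3·5) = (26, 34, 26)
Kw2 = (138, 188, 138)
w2·Kw2 = 26·138 + 34·188 + 26·138 = 13568; w2·w2 = 26·26 + 34·34 + 26·26 = 2508
λ ≈ 13568/2508 = 5.4099

5.4099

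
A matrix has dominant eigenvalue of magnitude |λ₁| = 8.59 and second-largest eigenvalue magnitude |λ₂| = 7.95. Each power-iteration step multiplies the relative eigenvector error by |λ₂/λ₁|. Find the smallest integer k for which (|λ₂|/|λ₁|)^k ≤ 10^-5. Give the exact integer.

149

|λ₂/λ₁| = 7.95/8.59 = 0.92549
Need k ≥ ln(10^-5) / ln(0.92549) = -11.5129 / -0.0774 ≈ 148.694
Smallest integer k satisfying the bound: 149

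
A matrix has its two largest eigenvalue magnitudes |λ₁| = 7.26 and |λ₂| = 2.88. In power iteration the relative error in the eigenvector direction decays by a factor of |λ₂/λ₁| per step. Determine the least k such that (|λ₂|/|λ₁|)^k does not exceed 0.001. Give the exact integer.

|λ₂/λ₁| = 2.88/7.26 = 0.39669
Need k ≥ ln(0.001) / ln(0.39669) = -6.9078 / -0.9246 ≈ 7.471
Smallest integer k satisfying the bound: 8

8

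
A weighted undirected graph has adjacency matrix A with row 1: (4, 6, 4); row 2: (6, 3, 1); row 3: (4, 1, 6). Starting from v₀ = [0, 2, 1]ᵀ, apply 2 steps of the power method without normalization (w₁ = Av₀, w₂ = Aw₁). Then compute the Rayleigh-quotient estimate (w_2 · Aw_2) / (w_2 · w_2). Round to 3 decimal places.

w1 = Av₀ = (16, 7, 8)
w2 = Aw1 = (138, 125, 119)
Aw2 = (1778, 1322, 1391)
w2·Aw2 = 138·1778 + 125·1322 + 119·1391 = 576143; w2·w2 = 138·138 + 125·125 + 119·119 = 48830
λ ≈ 576143/48830 = 11.799

λ ≈ 11.799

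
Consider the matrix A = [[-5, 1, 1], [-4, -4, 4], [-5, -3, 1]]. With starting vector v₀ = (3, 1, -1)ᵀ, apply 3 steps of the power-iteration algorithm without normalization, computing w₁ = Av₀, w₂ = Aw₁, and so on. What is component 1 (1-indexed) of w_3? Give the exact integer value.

w1 = Av₀ = ((-5)·3 + 1·1 + 1·(-1); (-4)·3 + (-4)·1 + 4·(-1); (-5)·3 + (-3)·1 + 1·(-1)) = (-15, -20, -19)
w2 = Aw1 = ((-5)·(-15) + 1·(-20) + 1·(-19); (-4)·(-15) + (-4)·(-20) + 4·(-19); (-5)·(-15) + (-3)·(-20) + 1·(-19)) = (36, 64, 116)
w3 = Aw2 = (0, 64, -256)
The requested component of w3 is 0.

0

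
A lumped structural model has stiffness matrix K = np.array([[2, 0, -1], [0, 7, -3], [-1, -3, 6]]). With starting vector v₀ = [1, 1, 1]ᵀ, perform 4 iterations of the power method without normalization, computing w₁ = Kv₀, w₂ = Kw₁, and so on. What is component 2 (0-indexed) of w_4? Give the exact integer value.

-904

w1 = Kv₀ = (1, 4, 2)
w2 = Kw1 = (0, 22, -1)
w3 = Kw2 = (1, 157, -72)
w4 = Kw3 = (74, 1315, -904)
The requested component of w4 is -904.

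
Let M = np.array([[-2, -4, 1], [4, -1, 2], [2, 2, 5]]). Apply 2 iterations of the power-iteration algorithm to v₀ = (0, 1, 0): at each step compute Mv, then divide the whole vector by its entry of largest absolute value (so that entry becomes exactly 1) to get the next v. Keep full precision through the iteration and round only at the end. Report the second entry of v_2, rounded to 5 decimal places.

Mv0 = (-4.000000, -1.000000, 2.000000); divide by -4.000000 → v1 = (1.000000, 0.250000, -0.500000)
Mv1 = (-3.500000, 2.750000, 0.000000); divide by -3.500000 → v2 = (1.000000, -0.785714, 0.000000)
Requested entry of v2: -11/14 = -0.78571

-0.78571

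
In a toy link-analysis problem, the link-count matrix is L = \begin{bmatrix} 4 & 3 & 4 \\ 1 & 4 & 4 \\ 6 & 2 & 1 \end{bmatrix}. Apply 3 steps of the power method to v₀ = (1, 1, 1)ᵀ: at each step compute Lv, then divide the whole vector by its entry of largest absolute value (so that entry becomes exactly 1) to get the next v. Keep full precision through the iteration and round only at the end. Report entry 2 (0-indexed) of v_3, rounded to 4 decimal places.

0.8589

Lv0 = (11.00000, 9.00000, 9.00000); divide by 11.00000 → v1 = (1.00000, 0.81818, 0.81818)
Lv1 = (9.72727, 7.54545, 8.45455); divide by 9.72727 → v2 = (1.00000, 0.77570, 0.86916)
Lv2 = (9.80374, 7.57944, 8.42056); divide by 9.80374 → v3 = (1.00000, 0.77312, 0.85891)
Requested entry of v3: 901/1049 = 0.8589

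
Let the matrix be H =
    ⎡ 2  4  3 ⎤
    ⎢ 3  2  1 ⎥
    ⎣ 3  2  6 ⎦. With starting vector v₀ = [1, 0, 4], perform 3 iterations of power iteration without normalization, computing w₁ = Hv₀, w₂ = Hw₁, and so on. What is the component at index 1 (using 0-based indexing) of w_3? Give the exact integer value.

795

w1 = Hv₀ = (2·1 + 4·0 + 3·4; 3·1 + 2·0 + 1·4; 3·1 + 2·0 + 6·4) = (14, 7, 27)
w2 = Hw1 = (2·14 + 4·7 + 3·27; 3·14 + 2·7 + 1·27; 3·14 + 2·7 + 6·27) = (137, 83, 218)
w3 = Hw2 = (1260, 795, 1885)
The requested component of w3 is 795.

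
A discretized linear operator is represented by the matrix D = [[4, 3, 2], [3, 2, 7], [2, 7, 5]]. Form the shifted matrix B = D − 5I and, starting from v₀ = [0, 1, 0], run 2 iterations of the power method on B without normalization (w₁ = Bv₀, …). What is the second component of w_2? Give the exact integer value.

67

B = D − 5I has rows (-1, 3, 2); (3, -3, 7); (2, 7, 0)
w1 = Bv₀ = ((-1)·0 + 3·1 + 2·0; 3·0 + (-3)·1 + 7·0; 2·0 + 7·1 + 0·0) = (3, -3, 7)
w2 = Bw1 = ((-1)·3 + 3·(-3) + 2·7; 3·3 + (-3)·(-3) + 7·7; 2·3 + 7·(-3) + 0·7) = (2, 67, -15)
Requested component of w2: 67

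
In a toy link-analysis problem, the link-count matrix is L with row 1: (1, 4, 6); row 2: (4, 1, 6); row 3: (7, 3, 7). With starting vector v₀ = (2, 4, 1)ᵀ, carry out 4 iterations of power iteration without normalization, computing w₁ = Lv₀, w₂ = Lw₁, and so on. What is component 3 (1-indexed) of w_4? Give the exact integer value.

w1 = Lv₀ = (24, 18, 33)
w2 = Lw1 = (294, 312, 453)
w3 = Lw2 = (4260, 4206, 6165)
w4 = Lw3 = (58074, 58236, 85593)
The requested component of w4 is 85593.

85593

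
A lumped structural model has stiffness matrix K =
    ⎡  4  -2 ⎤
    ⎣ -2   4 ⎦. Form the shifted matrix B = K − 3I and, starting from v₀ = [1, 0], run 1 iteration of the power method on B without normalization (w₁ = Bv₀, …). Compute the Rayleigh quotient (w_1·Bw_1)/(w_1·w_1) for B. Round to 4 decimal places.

B = K − 3I has rows (1, -2); (-2, 1)
w1 = Bv₀ = (1·1 + (-2)·0; (-2)·1 + 1·0) = (1, -2)
Bw1 = (5, -4)
w1·Bw1 = 13; w1·w1 = 5; μ ≈ 13/5 = 2.6000

μ ≈ 2.6000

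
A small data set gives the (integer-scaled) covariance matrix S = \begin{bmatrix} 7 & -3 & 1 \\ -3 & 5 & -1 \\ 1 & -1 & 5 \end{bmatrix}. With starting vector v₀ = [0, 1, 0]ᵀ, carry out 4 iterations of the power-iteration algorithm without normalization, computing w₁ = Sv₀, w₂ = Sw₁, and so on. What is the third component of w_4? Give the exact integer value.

w1 = Sv₀ = (7·0 + (-3)·1 + 1·0; (-3)·0 + 5·1 + (-1)·0; 1·0 + (-1)·1 + 5·0) = (-3, 5, -1)
w2 = Sw1 = (7·(-3) + (-3)·5 + 1·(-1); (-3)·(-3) + 5·5 + (-1)·(-1); 1·(-3) + (-1)·5 + 5·(-1)) = (-37, 35, -13)
w3 = Sw2 = (-377, 299, -137)
w4 = Sw3 = (-3673, 2763, -1361)
The requested component of w4 is -1361.

-1361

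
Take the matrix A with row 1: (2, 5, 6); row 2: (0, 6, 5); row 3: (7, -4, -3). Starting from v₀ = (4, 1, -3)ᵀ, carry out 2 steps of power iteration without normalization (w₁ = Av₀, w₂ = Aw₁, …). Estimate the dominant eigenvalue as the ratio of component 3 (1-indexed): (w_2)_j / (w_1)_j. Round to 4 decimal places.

-2.9697

w1 = Av₀ = (2·4 + 5·1 + 6·(-3); 0·4 + 6·1 + 5·(-3); 7·4 + (-4)·1 + (-3)·(-3)) = (-5, -9, 33)
w2 = Aw1 = (2·(-5) + 5·(-9) + 6·33; 0·(-5) + 6·(-9) + 5·33; 7·(-5) + (-4)·(-9) + (-3)·33) = (143, 111, -98)
Ratio at component: -98 / 33 = -2.9697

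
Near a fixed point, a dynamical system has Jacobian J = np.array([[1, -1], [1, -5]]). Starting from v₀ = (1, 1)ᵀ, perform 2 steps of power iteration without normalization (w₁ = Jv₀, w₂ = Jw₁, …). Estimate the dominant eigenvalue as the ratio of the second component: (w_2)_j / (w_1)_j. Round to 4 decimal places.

w1 = Jv₀ = (1·1 + (-1)·1; 1·1 + (-5)·1) = (0, -4)
w2 = Jw1 = (1·0 + (-1)·(-4); 1·0 + (-5)·(-4)) = (4, 20)
Ratio at component: 20 / -4 = -5.0000

λ ≈ -5.0000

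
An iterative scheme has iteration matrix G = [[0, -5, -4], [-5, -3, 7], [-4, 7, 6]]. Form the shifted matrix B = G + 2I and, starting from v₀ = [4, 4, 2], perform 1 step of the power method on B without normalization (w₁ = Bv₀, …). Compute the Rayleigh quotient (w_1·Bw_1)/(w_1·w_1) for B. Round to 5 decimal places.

B = G + 2I has rows (2, -5, -4); (-5, -1, 7); (-4, 7, 8)
w1 = Bv₀ = (2·4 + (-5)·4 + (-4)·2; (-5)·4 + (-1)·4 + 7·2; (-4)·4 + 7·4 + 8·2) = (-20, -10, 28)
Bw1 = (-102, 306, 234)
w1·Bw1 = 5532; w1·w1 = 1284; μ ≈ 5532/1284 = 4.30841

4.30841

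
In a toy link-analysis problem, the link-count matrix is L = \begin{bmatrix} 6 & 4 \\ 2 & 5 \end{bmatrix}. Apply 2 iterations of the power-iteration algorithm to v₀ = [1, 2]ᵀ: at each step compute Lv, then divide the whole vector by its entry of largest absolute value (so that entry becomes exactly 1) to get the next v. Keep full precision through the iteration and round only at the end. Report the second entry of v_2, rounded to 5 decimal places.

0.66667

Lv0 = (14.000000, 12.000000); divide by 14.000000 → v1 = (1.000000, 0.857143)
Lv1 = (9.428571, 6.285714); divide by 9.428571 → v2 = (1.000000, 0.666667)
Requested entry of v2: 88/132 = 0.66667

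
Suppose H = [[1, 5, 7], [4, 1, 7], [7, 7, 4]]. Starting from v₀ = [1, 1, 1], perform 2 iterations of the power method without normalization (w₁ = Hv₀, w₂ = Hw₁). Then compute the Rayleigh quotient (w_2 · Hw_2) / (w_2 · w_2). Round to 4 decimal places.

14.6675

w1 = Hv₀ = (13, 12, 18)
w2 = Hw1 = (199, 190, 247)
Hw2 = (2878, 2715, 3711)
w2·Hw2 = 199·2878 + 190·2715 + 247·3711 = 2005189; w2·w2 = 199·199 + 190·190 + 247·247 = 136710
λ ≈ 2005189/136710 = 14.6675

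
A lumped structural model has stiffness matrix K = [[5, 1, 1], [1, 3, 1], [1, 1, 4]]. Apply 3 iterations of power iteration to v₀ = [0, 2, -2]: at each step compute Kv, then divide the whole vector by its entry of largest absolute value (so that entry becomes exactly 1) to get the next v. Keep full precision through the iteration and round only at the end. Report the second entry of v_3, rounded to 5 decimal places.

Kv0 = (0.000000, 4.000000, -6.000000); divide by -6.000000 → v1 = (0.000000, -0.666667, 1.000000)
Kv1 = (0.333333, -1.000000, 3.333333); divide by 3.333333 → v2 = (0.100000, -0.300000, 1.000000)
Kv2 = (1.200000, 0.200000, 3.800000); divide by 3.800000 → v3 = (0.315789, 0.052632, 1.000000)
Requested entry of v3: -4/-76 = 0.05263

0.05263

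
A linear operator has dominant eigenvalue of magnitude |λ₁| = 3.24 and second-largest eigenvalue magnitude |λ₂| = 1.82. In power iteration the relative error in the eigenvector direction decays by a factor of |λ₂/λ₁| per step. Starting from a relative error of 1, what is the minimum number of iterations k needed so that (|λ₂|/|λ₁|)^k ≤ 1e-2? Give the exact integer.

|λ₂/λ₁| = 1.82/3.24 = 0.56173
Need k ≥ ln(1e-2) / ln(0.56173) = -4.6052 / -0.5767 ≈ 7.985
Smallest integer k satisfying the bound: 8

8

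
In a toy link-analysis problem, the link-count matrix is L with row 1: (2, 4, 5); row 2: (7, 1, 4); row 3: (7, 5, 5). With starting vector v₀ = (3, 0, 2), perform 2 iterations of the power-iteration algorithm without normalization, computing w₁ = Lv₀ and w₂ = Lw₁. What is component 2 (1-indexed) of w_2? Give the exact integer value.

265

w1 = Lv₀ = (2·3 + 4·0 + 5·2; 7·3 + 1·0 + 4·2; 7·3 + 5·0 + 5·2) = (16, 29, 31)
w2 = Lw1 = (2·16 + 4·29 + 5·31; 7·16 + 1·29 + 4·31; 7·16 + 5·29 + 5·31) = (303, 265, 412)
The requested component of w2 is 265.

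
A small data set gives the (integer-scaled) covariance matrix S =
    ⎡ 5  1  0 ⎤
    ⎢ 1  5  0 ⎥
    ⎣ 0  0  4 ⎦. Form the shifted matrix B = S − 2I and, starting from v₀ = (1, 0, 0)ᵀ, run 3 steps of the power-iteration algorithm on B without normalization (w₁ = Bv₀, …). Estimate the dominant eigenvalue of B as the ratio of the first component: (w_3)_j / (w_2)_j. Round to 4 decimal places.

μ ≈ 3.6000

B = S − 2I has rows (3, 1, 0); (1, 3, 0); (0, 0, 2)
w1 = Bv₀ = (3·1 + 1·0 + 0·0; 1·1 + 3·0 + 0·0; 0·1 + 0·0 + 2·0) = (3, 1, 0)
w2 = Bw1 = (3·3 + 1·1 + 0·0; 1·3 + 3·1 + 0·0; 0·3 + 0·1 + 2·0) = (10, 6, 0)
w3 = Bw2 = (36, 28, 0)
Ratio: 36/10 = 3.6000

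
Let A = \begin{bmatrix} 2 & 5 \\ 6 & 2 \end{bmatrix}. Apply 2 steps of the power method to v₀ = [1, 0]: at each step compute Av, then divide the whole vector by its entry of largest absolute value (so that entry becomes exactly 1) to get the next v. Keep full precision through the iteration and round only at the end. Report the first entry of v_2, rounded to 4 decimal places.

1.0000

Av0 = (2.00000, 6.00000); divide by 6.00000 → v1 = (0.33333, 1.00000)
Av1 = (5.66667, 4.00000); divide by 5.66667 → v2 = (1.00000, 0.70588)
Requested entry of v2: 34/34 = 1.0000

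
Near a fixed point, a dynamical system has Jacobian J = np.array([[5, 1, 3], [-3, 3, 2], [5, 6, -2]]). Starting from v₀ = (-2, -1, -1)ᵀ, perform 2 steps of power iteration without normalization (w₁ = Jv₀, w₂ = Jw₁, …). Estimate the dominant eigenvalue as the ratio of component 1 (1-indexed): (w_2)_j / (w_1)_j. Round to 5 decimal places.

w1 = Jv₀ = (5·(-2) + 1·(-1) + 3·(-1); (-3)·(-2) + 3·(-1) + 2·(-1); 5·(-2) + 6·(-1) + (-2)·(-1)) = (-14, 1, -14)
w2 = Jw1 = (5·(-14) + 1·1 + 3·(-14); (-3)·(-14) + 3·1 + 2·(-14); 5·(-14) + 6·1 + (-2)·(-14)) = (-111, 17, -36)
Ratio at component: -111 / -14 = 7.92857

7.92857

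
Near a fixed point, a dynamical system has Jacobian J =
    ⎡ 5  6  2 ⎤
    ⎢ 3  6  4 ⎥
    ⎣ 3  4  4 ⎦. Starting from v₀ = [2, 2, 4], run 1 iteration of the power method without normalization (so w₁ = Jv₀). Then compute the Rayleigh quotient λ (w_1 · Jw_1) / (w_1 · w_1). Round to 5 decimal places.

w1 = Jv₀ = (5·2 + 6·2 + 2·4; 3·2 + 6·2 + 4·4; 3·2 + 4·2 + 4·4) = (30, 34, 30)
Jw1 = (414, 414, 346)
w1·Jw1 = 30·414 + 34·414 + 30·346 = 36876; w1·w1 = 30·30 + 34·34 + 30·30 = 2956
λ ≈ 36876/2956 = 12.47497

λ ≈ 12.47497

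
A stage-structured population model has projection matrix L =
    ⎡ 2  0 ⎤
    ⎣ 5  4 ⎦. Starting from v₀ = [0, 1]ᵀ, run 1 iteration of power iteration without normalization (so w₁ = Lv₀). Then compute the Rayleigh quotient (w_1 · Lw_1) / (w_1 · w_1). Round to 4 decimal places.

w1 = Lv₀ = (2·0 + 0·1; 5·0 + 4·1) = (0, 4)
Lw1 = (0, 16)
w1·Lw1 = 0·0 + 4·16 = 64; w1·w1 = 0·0 + 4·4 = 16
λ ≈ 64/16 = 4.0000

λ ≈ 4.0000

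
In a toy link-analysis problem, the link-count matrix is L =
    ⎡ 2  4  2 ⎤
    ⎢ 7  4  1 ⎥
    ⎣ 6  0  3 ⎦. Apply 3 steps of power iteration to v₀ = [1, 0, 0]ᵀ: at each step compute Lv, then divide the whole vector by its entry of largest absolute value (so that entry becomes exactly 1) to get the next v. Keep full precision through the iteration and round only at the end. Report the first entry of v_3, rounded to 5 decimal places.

Lv0 = (2.000000, 7.000000, 6.000000); divide by 7.000000 → v1 = (0.285714, 1.000000, 0.857143)
Lv1 = (6.285714, 6.857143, 4.285714); divide by 6.857143 → v2 = (0.916667, 1.000000, 0.625000)
Lv2 = (7.083333, 11.041667, 7.375000); divide by 11.041667 → v3 = (0.641509, 1.000000, 0.667925)
Requested entry of v3: 340/530 = 0.64151

0.64151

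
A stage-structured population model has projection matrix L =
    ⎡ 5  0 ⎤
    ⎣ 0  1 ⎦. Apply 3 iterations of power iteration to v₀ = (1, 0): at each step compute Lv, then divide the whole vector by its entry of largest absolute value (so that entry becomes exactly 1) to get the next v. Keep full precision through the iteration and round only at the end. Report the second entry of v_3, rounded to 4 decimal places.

0.0000

Lv0 = (5.00000, 0.00000); divide by 5.00000 → v1 = (1.00000, 0.00000)
Lv1 = (5.00000, 0.00000); divide by 5.00000 → v2 = (1.00000, 0.00000)
Lv2 = (5.00000, 0.00000); divide by 5.00000 → v3 = (1.00000, 0.00000)
Requested entry of v3: 0/125 = 0.0000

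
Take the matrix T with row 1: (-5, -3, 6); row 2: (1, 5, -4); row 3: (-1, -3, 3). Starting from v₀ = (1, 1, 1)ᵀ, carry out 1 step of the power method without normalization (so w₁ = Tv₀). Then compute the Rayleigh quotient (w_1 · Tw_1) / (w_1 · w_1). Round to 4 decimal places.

w1 = Tv₀ = ((-5)·1 + (-3)·1 + 6·1; 1·1 + 5·1 + (-4)·1; (-1)·1 + (-3)·1 + 3·1) = (-2, 2, -1)
Tw1 = (-2, 12, -7)
w1·Tw1 = (-2)·(-2) + 2·12 + (-1)·(-7) = 35; w1·w1 = (-2)·(-2) + 2·2 + (-1)·(-1) = 9
λ ≈ 35/9 = 3.8889

3.8889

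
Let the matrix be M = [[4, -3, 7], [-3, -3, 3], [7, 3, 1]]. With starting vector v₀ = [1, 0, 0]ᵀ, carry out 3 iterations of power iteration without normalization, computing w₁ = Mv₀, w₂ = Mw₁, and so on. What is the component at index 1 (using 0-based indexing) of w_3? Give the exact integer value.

w1 = Mv₀ = (4·1 + (-3)·0 + 7·0; (-3)·1 + (-3)·0 + 3·0; 7·1 + 3·0 + 1·0) = (4, -3, 7)
w2 = Mw1 = (4·4 + (-3)·(-3) + 7·7; (-3)·4 + (-3)·(-3) + 3·7; 7·4 + 3·(-3) + 1·7) = (74, 18, 26)
w3 = Mw2 = (424, -198, 598)
The requested component of w3 is -198.

-198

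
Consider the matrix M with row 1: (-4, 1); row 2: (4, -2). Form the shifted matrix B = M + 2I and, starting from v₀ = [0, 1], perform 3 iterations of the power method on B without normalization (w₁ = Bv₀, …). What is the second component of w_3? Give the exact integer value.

B = M + 2I has rows (-2, 1); (4, 0)
w1 = Bv₀ = (1, 0)
w2 = Bw1 = (-2, 4)
w3 = Bw2 = (8, -8)
Requested component of w3: -8

-8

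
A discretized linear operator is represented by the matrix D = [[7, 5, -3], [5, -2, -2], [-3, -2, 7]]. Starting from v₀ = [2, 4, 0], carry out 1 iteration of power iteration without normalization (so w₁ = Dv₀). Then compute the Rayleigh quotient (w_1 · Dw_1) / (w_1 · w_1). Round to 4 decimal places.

w1 = Dv₀ = (7·2 + 5·4 + (-3)·0; 5·2 + (-2)·4 + (-2)·0; (-3)·2 + (-2)·4 + 7·0) = (34, 2, -14)
Dw1 = (290, 194, -204)
w1·Dw1 = 34·290 + 2·194 + (-14)·(-204) = 13104; w1·w1 = 34·34 + 2·2 + (-14)·(-14) = 1356
λ ≈ 13104/1356 = 9.6637

λ ≈ 9.6637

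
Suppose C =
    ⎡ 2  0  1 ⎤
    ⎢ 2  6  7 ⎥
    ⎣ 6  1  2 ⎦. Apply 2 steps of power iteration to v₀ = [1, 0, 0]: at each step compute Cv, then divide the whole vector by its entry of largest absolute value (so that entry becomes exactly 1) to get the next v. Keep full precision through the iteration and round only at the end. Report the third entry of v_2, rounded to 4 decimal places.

Cv0 = (2.00000, 2.00000, 6.00000); divide by 6.00000 → v1 = (0.33333, 0.33333, 1.00000)
Cv1 = (1.66667, 9.66667, 4.33333); divide by 9.66667 → v2 = (0.17241, 1.00000, 0.44828)
Requested entry of v2: 26/58 = 0.4483

0.4483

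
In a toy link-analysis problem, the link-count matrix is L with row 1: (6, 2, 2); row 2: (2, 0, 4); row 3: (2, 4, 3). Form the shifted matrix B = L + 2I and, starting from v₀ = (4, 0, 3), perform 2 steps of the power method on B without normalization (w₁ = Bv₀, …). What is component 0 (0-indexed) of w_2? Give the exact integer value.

390

B = L + 2I has rows (8, 2, 2); (2, 2, 4); (2, 4, 5)
w1 = Bv₀ = (8·4 + 2·0 + 2·3; 2·4 + 2·0 + 4·3; 2·4 + 4·0 + 5·3) = (38, 20, 23)
w2 = Bw1 = (8·38 + 2·20 + 2·23; 2·38 + 2·20 + 4·23; 2·38 + 4·20 + 5·23) = (390, 208, 271)
Requested component of w2: 390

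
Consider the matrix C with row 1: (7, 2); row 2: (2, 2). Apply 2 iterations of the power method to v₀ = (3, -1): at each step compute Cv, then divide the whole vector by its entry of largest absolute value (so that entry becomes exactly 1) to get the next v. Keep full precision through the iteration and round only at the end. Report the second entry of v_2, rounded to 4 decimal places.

Cv0 = (19.00000, 4.00000); divide by 19.00000 → v1 = (1.00000, 0.21053)
Cv1 = (7.42105, 2.42105); divide by 7.42105 → v2 = (1.00000, 0.32624)
Requested entry of v2: 46/141 = 0.3262

0.3262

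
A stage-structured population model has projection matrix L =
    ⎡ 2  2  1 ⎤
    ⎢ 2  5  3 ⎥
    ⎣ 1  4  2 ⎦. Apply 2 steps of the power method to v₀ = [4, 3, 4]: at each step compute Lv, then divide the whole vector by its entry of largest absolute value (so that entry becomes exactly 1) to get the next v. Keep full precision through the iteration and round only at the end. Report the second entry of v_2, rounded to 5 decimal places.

1.00000

Lv0 = (18.000000, 35.000000, 24.000000); divide by 35.000000 → v1 = (0.514286, 1.000000, 0.685714)
Lv1 = (3.714286, 8.085714, 5.885714); divide by 8.085714 → v2 = (0.459364, 1.000000, 0.727915)
Requested entry of v2: 283/283 = 1.00000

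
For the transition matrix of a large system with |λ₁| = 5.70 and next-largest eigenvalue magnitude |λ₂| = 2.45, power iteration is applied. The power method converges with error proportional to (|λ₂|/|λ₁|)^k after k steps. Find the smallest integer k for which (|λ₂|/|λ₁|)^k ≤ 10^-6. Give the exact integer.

|λ₂/λ₁| = 2.45/5.70 = 0.42982
Need k ≥ ln(10^-6) / ln(0.42982) = -13.8155 / -0.8444 ≈ 16.362
Smallest integer k satisfying the bound: 17

17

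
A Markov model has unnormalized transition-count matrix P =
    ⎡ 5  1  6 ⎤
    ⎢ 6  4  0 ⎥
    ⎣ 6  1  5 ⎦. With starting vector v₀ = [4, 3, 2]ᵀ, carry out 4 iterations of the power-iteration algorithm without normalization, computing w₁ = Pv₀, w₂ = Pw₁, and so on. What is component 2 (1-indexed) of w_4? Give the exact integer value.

w1 = Pv₀ = (5·4 + 1·3 + 6·2; 6·4 + 4·3 + 0·2; 6·4 + 1·3 + 5·2) = (35, 36, 37)
w2 = Pw1 = (5·35 + 1·36 + 6·37; 6·35 + 4·36 + 0·37; 6·35 + 1·36 + 5·37) = (433, 354, 431)
w3 = Pw2 = (5105, 4014, 5107)
w4 = Pw3 = (60181, 46686, 60179)
The requested component of w4 is 46686.

46686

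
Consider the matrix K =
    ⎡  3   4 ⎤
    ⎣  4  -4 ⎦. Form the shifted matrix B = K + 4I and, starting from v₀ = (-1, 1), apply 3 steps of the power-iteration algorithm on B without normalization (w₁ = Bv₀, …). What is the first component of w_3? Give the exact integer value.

B = K + 4I has rows (7, 4); (4, 0)
w1 = Bv₀ = (-3, -4)
w2 = Bw1 = (-37, -12)
w3 = Bw2 = (-307, -148)
Requested component of w3: -307

-307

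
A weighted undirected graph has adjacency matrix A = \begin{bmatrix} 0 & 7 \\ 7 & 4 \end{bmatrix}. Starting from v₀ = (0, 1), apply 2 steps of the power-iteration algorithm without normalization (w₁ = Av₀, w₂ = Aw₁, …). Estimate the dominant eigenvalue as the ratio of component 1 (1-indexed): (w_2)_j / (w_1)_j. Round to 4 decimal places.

w1 = Av₀ = (0·0 + 7·1; 7·0 + 4·1) = (7, 4)
w2 = Aw1 = (0·7 + 7·4; 7·7 + 4·4) = (28, 65)
Ratio at component: 28 / 7 = 4.0000

4.0000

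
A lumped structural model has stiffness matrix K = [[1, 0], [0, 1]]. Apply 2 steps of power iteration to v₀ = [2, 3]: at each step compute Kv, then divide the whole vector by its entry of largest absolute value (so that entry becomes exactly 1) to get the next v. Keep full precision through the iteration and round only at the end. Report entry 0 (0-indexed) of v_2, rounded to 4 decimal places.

0.6667

Kv0 = (2.00000, 3.00000); divide by 3.00000 → v1 = (0.66667, 1.00000)
Kv1 = (0.66667, 1.00000); divide by 1.00000 → v2 = (0.66667, 1.00000)
Requested entry of v2: 2/3 = 0.6667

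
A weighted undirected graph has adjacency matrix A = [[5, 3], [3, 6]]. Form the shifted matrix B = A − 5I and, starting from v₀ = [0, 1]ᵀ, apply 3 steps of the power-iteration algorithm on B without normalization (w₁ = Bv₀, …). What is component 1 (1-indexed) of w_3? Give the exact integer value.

30

B = A − 5I has rows (0, 3); (3, 1)
w1 = Bv₀ = (3, 1)
w2 = Bw1 = (3, 10)
w3 = Bw2 = (30, 19)
Requested component of w3: 30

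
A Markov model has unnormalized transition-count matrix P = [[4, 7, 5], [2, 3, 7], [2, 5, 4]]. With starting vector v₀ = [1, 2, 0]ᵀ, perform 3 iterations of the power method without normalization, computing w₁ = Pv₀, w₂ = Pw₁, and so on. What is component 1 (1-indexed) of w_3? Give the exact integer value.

2380

w1 = Pv₀ = (4·1 + 7·2 + 5·0; 2·1 + 3·2 + 7·0; 2·1 + 5·2 + 4·0) = (18, 8, 12)
w2 = Pw1 = (4·18 + 7·8 + 5·12; 2·18 + 3·8 + 7·12; 2·18 + 5·8 + 4·12) = (188, 144, 124)
w3 = Pw2 = (2380, 1676, 1592)
The requested component of w3 is 2380.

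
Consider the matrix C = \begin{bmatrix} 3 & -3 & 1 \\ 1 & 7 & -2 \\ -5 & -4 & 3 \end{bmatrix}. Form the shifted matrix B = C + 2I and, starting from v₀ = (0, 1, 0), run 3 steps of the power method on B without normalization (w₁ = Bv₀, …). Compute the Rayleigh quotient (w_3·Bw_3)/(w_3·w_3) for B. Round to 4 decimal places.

B = C + 2I has rows (5, -3, 1); (1, 9, -2); (-5, -4, 5)
w1 = Bv₀ = (-3, 9, -4)
w2 = Bw1 = (-46, 86, -41)
w3 = Bw2 = (-529, 810, -319)
Bw3 = (-5394, 7399, -2190)
w3·Bw3 = 9545226; w3·w3 = 1037702; μ ≈ 9545226/1037702 = 9.1984

μ ≈ 9.1984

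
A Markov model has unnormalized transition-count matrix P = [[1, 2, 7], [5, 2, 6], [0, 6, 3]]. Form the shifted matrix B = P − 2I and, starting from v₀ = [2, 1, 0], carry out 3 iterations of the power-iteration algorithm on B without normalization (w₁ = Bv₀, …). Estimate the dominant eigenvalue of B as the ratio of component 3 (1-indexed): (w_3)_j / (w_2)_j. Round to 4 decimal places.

4.2727

B = P − 2I has rows (-1, 2, 7); (5, 0, 6); (0, 6, 1)
w1 = Bv₀ = (0, 10, 6)
w2 = Bw1 = (62, 36, 66)
w3 = Bw2 = (472, 706, 282)
Ratio: 282/66 = 4.2727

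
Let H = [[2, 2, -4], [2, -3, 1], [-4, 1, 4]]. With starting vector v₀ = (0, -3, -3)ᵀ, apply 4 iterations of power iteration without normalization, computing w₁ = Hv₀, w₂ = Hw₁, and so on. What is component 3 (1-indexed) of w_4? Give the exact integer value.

-4275

w1 = Hv₀ = (6, 6, -15)
w2 = Hw1 = (84, -21, -78)
w3 = Hw2 = (438, 153, -669)
w4 = Hw3 = (3858, -252, -4275)
The requested component of w4 is -4275.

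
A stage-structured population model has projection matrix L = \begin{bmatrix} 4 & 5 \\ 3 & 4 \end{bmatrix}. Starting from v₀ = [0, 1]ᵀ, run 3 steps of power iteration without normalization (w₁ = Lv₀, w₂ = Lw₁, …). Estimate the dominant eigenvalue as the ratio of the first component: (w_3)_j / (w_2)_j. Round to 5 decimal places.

w1 = Lv₀ = (4·0 + 5·1; 3·0 + 4·1) = (5, 4)
w2 = Lw1 = (4·5 + 5·4; 3·5 + 4·4) = (40, 31)
w3 = Lw2 = (315, 244)
Ratio at component: 315 / 40 = 7.87500

7.87500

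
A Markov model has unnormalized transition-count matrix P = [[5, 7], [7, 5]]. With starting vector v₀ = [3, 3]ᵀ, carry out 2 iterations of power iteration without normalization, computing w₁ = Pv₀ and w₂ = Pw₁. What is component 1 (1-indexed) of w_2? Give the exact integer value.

432

w1 = Pv₀ = (5·3 + 7·3; 7·3 + 5·3) = (36, 36)
w2 = Pw1 = (5·36 + 7·36; 7·36 + 5·36) = (432, 432)
The requested component of w2 is 432.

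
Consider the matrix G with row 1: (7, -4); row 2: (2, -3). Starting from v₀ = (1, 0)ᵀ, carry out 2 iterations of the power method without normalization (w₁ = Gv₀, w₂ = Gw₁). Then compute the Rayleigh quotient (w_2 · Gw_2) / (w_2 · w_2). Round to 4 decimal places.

6.2573

w1 = Gv₀ = (7, 2)
w2 = Gw1 = (41, 8)
Gw2 = (255, 58)
w2·Gw2 = 41·255 + 8·58 = 10919; w2·w2 = 41·41 + 8·8 = 1745
λ ≈ 10919/1745 = 6.2573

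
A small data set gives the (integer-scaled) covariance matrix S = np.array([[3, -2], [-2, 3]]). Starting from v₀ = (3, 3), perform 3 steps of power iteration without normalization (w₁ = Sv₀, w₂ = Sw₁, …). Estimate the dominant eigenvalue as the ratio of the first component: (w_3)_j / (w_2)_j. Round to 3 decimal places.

w1 = Sv₀ = (3·3 + (-2)·3; (-2)·3 + 3·3) = (3, 3)
w2 = Sw1 = (3·3 + (-2)·3; (-2)·3 + 3·3) = (3, 3)
w3 = Sw2 = (3, 3)
Ratio at component: 3 / 3 = 1.000

1.000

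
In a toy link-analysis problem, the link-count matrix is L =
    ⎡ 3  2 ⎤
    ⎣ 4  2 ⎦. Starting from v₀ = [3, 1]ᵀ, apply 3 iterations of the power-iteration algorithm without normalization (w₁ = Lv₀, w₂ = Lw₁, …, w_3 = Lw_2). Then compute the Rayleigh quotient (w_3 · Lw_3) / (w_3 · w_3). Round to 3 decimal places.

w1 = Lv₀ = (3·3 + 2·1; 4·3 + 2·1) = (11, 14)
w2 = Lw1 = (3·11 + 2·14; 4·11 + 2·14) = (61, 72)
w3 = Lw2 = (327, 388)
Lw3 = (1757, 2084)
w3·Lw3 = 327·1757 + 388·2084 = 1383131; w3·w3 = 327·327 + 388·388 = 257473
λ ≈ 1383131/257473 = 5.372

λ ≈ 5.372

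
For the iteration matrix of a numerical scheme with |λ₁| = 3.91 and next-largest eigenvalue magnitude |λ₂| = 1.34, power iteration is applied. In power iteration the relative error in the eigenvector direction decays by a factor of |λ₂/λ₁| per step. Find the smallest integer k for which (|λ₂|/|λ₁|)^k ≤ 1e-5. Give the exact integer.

|λ₂/λ₁| = 1.34/3.91 = 0.34271
Need k ≥ ln(1e-5) / ln(0.34271) = -11.5129 / -1.0709 ≈ 10.751
Smallest integer k satisfying the bound: 11

11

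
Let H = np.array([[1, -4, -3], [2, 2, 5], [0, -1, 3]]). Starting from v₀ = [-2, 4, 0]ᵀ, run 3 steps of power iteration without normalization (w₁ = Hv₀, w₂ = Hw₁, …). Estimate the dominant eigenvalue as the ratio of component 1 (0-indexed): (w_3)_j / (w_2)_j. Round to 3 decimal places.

w1 = Hv₀ = (1·(-2) + (-4)·4 + (-3)·0; 2·(-2) + 2·4 + 5·0; 0·(-2) + (-1)·4 + 3·0) = (-18, 4, -4)
w2 = Hw1 = (1·(-18) + (-4)·4 + (-3)·(-4); 2·(-18) + 2·4 + 5·(-4); 0·(-18) + (-1)·4 + 3·(-4)) = (-22, -48, -16)
w3 = Hw2 = (218, -220, 0)
Ratio at component: -220 / -48 = 4.583

4.583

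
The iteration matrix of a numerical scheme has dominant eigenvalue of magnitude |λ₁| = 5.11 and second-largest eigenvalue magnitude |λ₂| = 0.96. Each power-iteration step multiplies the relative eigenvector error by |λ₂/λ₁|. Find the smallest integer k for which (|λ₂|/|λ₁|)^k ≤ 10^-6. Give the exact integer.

|λ₂/λ₁| = 0.96/5.11 = 0.18787
Need k ≥ ln(10^-6) / ln(0.18787) = -13.8155 / -1.6720 ≈ 8.263
Smallest integer k satisfying the bound: 9

9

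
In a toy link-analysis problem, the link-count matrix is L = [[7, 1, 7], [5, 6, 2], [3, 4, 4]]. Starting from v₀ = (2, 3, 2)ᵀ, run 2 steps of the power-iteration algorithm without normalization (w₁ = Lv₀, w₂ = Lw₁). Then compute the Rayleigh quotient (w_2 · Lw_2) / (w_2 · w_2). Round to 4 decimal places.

λ ≈ 13.0688

w1 = Lv₀ = (7·2 + 1·3 + 7·2; 5·2 + 6·3 + 2·2; 3·2 + 4·3 + 4·2) = (31, 32, 26)
w2 = Lw1 = (7·31 + 1·32 + 7·26; 5·31 + 6·32 + 2·26; 3·31 + 4·32 + 4·26) = (431, 399, 325)
Lw2 = (5691, 5199, 4189)
w2·Lw2 = 431·5691 + 399·5199 + 325·4189 = 5888647; w2·w2 = 431·431 + 399·399 + 325·325 = 450587
λ ≈ 5888647/450587 = 13.0688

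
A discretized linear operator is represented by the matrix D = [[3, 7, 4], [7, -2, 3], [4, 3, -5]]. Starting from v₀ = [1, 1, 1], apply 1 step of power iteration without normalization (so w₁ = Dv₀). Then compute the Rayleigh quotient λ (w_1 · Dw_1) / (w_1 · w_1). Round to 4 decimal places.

w1 = Dv₀ = (14, 8, 2)
Dw1 = (106, 88, 70)
w1·Dw1 = 14·106 + 8·88 + 2·70 = 2328; w1·w1 = 14·14 + 8·8 + 2·2 = 264
λ ≈ 2328/264 = 8.8182

8.8182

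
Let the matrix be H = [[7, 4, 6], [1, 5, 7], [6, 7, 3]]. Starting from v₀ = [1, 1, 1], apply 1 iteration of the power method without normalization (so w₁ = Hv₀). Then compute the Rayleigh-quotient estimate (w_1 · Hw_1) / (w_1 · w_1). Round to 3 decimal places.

15.290

w1 = Hv₀ = (17, 13, 16)
Hw1 = (267, 194, 241)
w1·Hw1 = 17·267 + 13·194 + 16·241 = 10917; w1·w1 = 17·17 + 13·13 + 16·16 = 714
λ ≈ 10917/714 = 15.290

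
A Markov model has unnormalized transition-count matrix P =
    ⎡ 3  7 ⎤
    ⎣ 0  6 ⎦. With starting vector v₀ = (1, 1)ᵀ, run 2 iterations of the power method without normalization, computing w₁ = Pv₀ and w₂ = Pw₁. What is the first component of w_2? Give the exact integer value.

72

w1 = Pv₀ = (3·1 + 7·1; 0·1 + 6·1) = (10, 6)
w2 = Pw1 = (3·10 + 7·6; 0·10 + 6·6) = (72, 36)
The requested component of w2 is 72.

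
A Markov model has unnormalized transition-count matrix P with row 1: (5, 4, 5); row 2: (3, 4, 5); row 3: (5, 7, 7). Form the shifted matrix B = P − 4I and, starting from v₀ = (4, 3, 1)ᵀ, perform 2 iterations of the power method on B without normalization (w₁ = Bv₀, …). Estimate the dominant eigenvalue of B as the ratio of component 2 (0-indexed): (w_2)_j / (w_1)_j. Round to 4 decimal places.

8.0909

B = P − 4I has rows (1, 4, 5); (3, 0, 5); (5, 7, 3)
w1 = Bv₀ = (1·4 + 4·3 + 5·1; 3·4 + 0·3 + 5·1; 5·4 + 7·3 + 3·1) = (21, 17, 44)
w2 = Bw1 = (1·21 + 4·17 + 5·44; 3·21 + 0·17 + 5·44; 5·21 + 7·17 + 3·44) = (309, 283, 356)
Ratio: 356/44 = 8.0909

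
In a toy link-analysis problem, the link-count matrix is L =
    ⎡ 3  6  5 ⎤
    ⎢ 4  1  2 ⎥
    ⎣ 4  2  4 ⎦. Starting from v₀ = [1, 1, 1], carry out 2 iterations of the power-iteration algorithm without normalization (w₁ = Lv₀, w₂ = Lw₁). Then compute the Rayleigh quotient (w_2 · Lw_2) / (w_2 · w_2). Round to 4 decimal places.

w1 = Lv₀ = (14, 7, 10)
w2 = Lw1 = (134, 83, 110)
Lw2 = (1450, 839, 1142)
w2·Lw2 = 134·1450 + 83·839 + 110·1142 = 389557; w2·w2 = 134·134 + 83·83 + 110·110 = 36945
λ ≈ 389557/36945 = 10.5442

λ ≈ 10.5442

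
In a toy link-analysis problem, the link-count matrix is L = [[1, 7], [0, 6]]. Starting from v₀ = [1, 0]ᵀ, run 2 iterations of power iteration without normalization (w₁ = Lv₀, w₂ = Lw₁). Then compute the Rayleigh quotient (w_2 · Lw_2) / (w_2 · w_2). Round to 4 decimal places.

w1 = Lv₀ = (1·1 + 7·0; 0·1 + 6·0) = (1, 0)
w2 = Lw1 = (1·1 + 7·0; 0·1 + 6·0) = (1, 0)
Lw2 = (1, 0)
w2·Lw2 = 1·1 + 0·0 = 1; w2·w2 = 1·1 + 0·0 = 1
λ ≈ 1/1 = 1.0000

λ ≈ 1.0000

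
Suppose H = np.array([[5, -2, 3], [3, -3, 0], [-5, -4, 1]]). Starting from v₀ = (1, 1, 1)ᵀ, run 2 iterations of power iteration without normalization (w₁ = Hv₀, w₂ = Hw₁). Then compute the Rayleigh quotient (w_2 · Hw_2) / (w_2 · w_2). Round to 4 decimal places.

λ ≈ 2.1907

w1 = Hv₀ = (5·1 + (-2)·1 + 3·1; 3·1 + (-3)·1 + 0·1; (-5)·1 + (-4)·1 + 1·1) = (6, 0, -8)
w2 = Hw1 = (5·6 + (-2)·0 + 3·(-8); 3·6 + (-3)·0 + 0·(-8); (-5)·6 + (-4)·0 + 1·(-8)) = (6, 18, -38)
Hw2 = (-120, -36, -140)
w2·Hw2 = 6·(-120) + 18·(-36) + (-38)·(-140) = 3952; w2·w2 = 6·6 + 18·18 + (-38)·(-38) = 1804
λ ≈ 3952/1804 = 2.1907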